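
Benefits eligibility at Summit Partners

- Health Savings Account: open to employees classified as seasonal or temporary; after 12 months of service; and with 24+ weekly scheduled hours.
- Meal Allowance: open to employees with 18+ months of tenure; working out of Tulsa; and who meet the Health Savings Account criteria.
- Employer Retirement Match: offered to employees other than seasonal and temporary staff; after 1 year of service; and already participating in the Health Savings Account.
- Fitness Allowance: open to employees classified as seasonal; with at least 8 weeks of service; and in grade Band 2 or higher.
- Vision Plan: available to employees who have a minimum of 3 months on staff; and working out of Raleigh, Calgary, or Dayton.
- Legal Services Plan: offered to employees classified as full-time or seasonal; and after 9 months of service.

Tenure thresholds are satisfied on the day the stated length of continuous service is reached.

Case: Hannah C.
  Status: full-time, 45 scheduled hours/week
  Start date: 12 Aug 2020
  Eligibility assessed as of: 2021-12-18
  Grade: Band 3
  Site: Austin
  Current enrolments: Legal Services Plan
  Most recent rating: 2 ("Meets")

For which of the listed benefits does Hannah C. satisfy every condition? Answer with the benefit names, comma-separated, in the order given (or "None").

Service from 12 Aug 2020 to 2021-12-18: 493 days.
Health Savings Account — status full-time ✗ (requires seasonal or temporary) → not eligible.
Meal Allowance — service 493 days < 18 months (≈540 days) ✗ → not eligible.
Employer Retirement Match — status full-time ✓ (not excluded); service 493 days ≥ 1 year (≈365 days) ✓; not enrolled in Health Savings Account ✗ → not eligible.
Fitness Allowance — status full-time ✗ (requires seasonal) → not eligible.
Vision Plan — service 493 days ≥ 3 months (≈90 days) ✓; site Austin ✗ (not Raleigh, Calgary, or Dayton) → not eligible.
Legal Services Plan — status full-time ✓; service 493 days ≥ 9 months (≈270 days) ✓ → eligible.

Legal Services Plan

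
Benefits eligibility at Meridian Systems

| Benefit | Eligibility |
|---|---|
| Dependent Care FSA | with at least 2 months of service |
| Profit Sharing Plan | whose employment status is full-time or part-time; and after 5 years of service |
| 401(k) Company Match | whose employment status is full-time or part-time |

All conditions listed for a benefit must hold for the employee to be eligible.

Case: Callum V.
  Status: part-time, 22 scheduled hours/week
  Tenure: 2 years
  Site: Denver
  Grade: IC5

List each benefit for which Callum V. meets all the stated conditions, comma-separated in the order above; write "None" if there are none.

Dependent Care FSA, 401(k) Company Match

Dependent Care FSA — service 2 years ≥ 2 months (≈60 days) ✓ → eligible.
Profit Sharing Plan — status part-time ✓; service 2 years < 5 years ✗ → not eligible.
401(k) Company Match — status part-time ✓ → eligible.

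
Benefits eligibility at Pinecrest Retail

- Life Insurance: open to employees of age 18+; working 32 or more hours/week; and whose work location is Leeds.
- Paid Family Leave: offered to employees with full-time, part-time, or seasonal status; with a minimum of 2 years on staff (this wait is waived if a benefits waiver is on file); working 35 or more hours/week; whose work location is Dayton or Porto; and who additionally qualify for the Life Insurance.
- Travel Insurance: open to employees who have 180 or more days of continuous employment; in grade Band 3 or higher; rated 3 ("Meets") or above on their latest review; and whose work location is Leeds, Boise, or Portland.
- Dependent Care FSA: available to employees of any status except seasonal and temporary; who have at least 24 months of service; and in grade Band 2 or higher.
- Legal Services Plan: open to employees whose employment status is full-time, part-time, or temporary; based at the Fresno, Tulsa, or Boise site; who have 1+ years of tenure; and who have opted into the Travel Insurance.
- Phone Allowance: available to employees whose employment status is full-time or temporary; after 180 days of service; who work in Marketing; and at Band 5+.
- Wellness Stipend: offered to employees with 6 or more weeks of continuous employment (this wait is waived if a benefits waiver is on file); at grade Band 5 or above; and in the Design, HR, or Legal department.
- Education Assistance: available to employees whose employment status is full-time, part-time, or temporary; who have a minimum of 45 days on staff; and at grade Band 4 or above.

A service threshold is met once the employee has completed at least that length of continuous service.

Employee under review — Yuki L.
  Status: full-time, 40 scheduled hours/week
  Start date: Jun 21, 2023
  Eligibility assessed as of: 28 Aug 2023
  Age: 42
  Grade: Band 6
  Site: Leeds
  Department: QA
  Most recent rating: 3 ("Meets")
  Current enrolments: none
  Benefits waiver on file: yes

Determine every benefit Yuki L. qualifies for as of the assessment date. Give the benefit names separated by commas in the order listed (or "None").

Service from Jun 21, 2023 to 28 Aug 2023: 68 days.
Life Insurance — age 42 ≥ 18 ✓; 40 hrs/wk ≥ 32 ✓; site Leeds ✓ → eligible.
Paid Family Leave — status full-time ✓; benefits waiver on file ✓; 40 hrs/wk ≥ 35 ✓; site Leeds ✗ (not Dayton or Porto) → not eligible.
Travel Insurance — service 68 days < 180 days ✗ → not eligible.
Dependent Care FSA — status full-time ✓ (not excluded); service 68 days < 24 months (≈720 days) ✗ → not eligible.
Legal Services Plan — status full-time ✓; site Leeds ✗ (not Fresno, Tulsa, or Boise) → not eligible.
Phone Allowance — status full-time ✓; service 68 days < 180 days ✗ → not eligible.
Wellness Stipend — benefits waiver on file ✓; grade Band 6 ≥ Band 5 ✓; dept QA ✗ → not eligible.
Education Assistance — status full-time ✓; service 68 days ≥ 45 days ✓; grade Band 6 ≥ Band 4 ✓ → eligible.

Life Insurance, Education Assistance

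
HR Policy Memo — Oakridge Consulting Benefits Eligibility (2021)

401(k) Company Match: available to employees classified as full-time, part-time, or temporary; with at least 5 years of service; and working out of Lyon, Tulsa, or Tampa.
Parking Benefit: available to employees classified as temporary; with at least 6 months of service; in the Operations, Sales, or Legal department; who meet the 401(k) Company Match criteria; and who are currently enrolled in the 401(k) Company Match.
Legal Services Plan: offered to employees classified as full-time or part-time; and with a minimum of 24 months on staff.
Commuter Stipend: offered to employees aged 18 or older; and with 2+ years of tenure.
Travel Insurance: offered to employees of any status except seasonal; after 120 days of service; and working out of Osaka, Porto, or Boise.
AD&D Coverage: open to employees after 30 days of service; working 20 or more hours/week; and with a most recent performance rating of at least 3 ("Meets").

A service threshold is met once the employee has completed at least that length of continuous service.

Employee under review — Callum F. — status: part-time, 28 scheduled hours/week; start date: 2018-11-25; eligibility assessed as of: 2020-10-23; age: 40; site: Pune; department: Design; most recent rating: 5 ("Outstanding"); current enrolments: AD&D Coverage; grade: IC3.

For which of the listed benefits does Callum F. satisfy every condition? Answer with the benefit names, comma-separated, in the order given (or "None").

Service from 2018-11-25 to 2020-10-23: 698 days.
401(k) Company Match — status part-time ✓; service 698 days < 5 years (≈1825 days) ✗ → not eligible.
Parking Benefit — status part-time ✗ (requires temporary) → not eligible.
Legal Services Plan — status part-time ✓; service 698 days < 24 months (≈720 days) ✗ → not eligible.
Commuter Stipend — age 40 ≥ 18 ✓; service 698 days < 2 years (≈730 days) ✗ → not eligible.
Travel Insurance — status part-time ✓ (not excluded); service 698 days ≥ 120 days ✓; site Pune ✗ (not Osaka, Porto, or Boise) → not eligible.
AD&D Coverage — service 698 days ≥ 30 days ✓; 28 hrs/wk ≥ 20 ✓; rating 5 ≥ 3 ✓ → eligible.

AD&D Coverage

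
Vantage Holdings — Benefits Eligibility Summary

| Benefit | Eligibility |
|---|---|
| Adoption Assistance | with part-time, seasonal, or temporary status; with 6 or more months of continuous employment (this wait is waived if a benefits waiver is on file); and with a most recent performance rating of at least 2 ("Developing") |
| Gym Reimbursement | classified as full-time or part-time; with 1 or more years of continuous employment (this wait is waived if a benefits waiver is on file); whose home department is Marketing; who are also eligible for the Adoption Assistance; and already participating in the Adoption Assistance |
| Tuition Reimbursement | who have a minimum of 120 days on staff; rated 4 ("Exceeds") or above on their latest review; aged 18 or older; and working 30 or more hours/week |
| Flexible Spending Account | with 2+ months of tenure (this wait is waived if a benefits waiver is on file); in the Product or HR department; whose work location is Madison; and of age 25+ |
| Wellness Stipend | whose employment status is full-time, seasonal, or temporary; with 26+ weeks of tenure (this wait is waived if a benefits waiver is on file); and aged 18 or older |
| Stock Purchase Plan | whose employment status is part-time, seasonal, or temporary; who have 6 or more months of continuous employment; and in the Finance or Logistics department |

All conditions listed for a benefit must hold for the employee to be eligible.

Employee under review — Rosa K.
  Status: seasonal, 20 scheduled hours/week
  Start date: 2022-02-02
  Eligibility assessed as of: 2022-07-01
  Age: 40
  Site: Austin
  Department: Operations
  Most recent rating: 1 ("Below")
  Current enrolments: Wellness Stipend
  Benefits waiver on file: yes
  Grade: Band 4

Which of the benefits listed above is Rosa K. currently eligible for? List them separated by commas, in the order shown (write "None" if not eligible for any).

Service from 2022-02-02 to 2022-07-01: 149 days.
Adoption Assistance — status seasonal ✓; benefits waiver on file ✓; rating 1 < 2 ✗ → not eligible.
Gym Reimbursement — status seasonal ✗ (requires full-time or part-time) → not eligible.
Tuition Reimbursement — service 149 days ≥ 120 days ✓; rating 1 < 4 ✗ → not eligible.
Flexible Spending Account — benefits waiver on file ✓; dept Operations ✗ → not eligible.
Wellness Stipend — status seasonal ✓; benefits waiver on file ✓; age 40 ≥ 18 ✓ → eligible.
Stock Purchase Plan — status seasonal ✓; service 149 days < 6 months (≈180 days) ✗ → not eligible.

Wellness Stipend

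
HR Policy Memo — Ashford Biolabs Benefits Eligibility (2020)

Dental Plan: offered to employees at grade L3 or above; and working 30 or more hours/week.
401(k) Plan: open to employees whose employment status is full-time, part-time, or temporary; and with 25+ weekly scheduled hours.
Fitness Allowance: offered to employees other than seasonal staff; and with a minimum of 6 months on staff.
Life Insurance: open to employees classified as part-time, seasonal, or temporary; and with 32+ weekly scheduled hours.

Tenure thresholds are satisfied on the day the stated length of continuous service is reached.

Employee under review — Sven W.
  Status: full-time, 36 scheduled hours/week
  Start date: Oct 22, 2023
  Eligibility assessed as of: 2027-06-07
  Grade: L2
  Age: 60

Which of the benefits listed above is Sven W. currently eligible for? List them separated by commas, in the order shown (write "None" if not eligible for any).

Service from Oct 22, 2023 to 2027-06-07: 1324 days.
Dental Plan — grade L2 < L3 ✗ → not eligible.
401(k) Plan — status full-time ✓; 36 hrs/wk ≥ 25 ✓ → eligible.
Fitness Allowance — status full-time ✓ (not excluded); service 1324 days ≥ 6 months (≈180 days) ✓ → eligible.
Life Insurance — status full-time ✗ (requires part-time, seasonal, or temporary) → not eligible.

401(k) Plan, Fitness Allowance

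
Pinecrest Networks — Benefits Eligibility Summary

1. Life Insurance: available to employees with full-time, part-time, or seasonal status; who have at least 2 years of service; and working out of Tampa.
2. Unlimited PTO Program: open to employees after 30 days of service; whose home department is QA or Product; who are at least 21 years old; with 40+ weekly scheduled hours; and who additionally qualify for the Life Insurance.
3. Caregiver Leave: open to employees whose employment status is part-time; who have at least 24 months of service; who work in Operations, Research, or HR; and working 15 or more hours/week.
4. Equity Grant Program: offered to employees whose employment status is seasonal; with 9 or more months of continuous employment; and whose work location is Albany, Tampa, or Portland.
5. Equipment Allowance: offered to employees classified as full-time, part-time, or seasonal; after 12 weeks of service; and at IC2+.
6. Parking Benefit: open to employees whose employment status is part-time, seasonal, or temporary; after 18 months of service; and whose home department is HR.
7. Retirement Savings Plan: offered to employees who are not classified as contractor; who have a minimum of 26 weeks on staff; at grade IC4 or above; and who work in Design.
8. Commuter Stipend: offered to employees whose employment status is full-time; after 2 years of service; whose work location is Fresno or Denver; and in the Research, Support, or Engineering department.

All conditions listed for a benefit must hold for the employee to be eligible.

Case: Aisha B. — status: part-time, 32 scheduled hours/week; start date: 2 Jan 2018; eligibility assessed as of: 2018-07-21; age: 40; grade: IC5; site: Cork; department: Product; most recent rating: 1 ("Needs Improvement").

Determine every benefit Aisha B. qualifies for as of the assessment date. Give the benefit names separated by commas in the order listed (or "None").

Service from 2 Jan 2018 to 2018-07-21: 200 days.
Life Insurance — status part-time ✓; service 200 days < 2 years (≈730 days) ✗ → not eligible.
Unlimited PTO Program — service 200 days ≥ 30 days ✓; dept Product ✓; age 40 ≥ 21 ✓; 32 hrs/wk < 40 ✗ → not eligible.
Caregiver Leave — status part-time ✓; service 200 days < 24 months (≈720 days) ✗ → not eligible.
Equity Grant Program — status part-time ✗ (requires seasonal) → not eligible.
Equipment Allowance — status part-time ✓; service 200 days ≥ 12 weeks (≈84 days) ✓; grade IC5 ≥ IC2 ✓ → eligible.
Parking Benefit — status part-time ✓; service 200 days < 18 months (≈540 days) ✗ → not eligible.
Retirement Savings Plan — status part-time ✓ (not excluded); service 200 days ≥ 26 weeks (≈182 days) ✓; grade IC5 ≥ IC4 ✓; dept Product ✗ → not eligible.
Commuter Stipend — status part-time ✗ (requires full-time) → not eligible.

Equipment Allowance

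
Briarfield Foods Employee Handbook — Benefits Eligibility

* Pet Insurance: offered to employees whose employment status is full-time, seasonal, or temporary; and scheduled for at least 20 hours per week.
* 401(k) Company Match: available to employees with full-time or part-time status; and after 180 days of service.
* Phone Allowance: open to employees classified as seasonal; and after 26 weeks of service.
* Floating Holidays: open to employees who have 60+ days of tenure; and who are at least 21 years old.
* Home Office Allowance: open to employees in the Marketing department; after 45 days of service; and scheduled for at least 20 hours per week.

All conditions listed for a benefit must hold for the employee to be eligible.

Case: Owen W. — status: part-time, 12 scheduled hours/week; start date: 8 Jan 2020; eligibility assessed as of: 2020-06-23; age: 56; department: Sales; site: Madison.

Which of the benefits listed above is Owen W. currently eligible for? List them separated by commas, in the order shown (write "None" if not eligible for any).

Floating Holidays

Service from 8 Jan 2020 to 2020-06-23: 167 days.
Pet Insurance — status part-time ✗ (requires full-time, seasonal, or temporary) → not eligible.
401(k) Company Match — status part-time ✓; service 167 days < 180 days ✗ → not eligible.
Phone Allowance — status part-time ✗ (requires seasonal) → not eligible.
Floating Holidays — service 167 days ≥ 60 days ✓; age 56 ≥ 21 ✓ → eligible.
Home Office Allowance — dept Sales ✗ → not eligible.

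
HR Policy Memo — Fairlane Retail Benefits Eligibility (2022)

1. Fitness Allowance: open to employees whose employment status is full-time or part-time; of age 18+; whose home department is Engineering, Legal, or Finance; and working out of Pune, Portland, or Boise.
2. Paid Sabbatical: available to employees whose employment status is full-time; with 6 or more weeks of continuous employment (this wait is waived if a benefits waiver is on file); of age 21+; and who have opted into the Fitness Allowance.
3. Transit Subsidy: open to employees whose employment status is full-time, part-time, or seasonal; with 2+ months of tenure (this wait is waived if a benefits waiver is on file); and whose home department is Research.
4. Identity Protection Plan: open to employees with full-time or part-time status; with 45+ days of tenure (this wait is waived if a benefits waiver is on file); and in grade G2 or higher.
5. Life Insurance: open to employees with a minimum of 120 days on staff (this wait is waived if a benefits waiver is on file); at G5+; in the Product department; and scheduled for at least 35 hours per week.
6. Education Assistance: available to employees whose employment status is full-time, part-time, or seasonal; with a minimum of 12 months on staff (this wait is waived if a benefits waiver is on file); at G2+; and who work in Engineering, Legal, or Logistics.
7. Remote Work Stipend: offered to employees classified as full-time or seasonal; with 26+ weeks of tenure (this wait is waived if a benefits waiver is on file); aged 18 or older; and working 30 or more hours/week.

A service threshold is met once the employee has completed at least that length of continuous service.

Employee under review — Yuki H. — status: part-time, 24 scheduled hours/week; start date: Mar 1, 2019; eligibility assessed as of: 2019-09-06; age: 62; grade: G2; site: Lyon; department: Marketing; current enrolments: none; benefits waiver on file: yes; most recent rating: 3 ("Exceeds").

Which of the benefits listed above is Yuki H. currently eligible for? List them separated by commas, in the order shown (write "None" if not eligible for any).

Service from Mar 1, 2019 to 2019-09-06: 189 days.
Fitness Allowance — status part-time ✓; age 62 ≥ 18 ✓; dept Marketing ✗ → not eligible.
Paid Sabbatical — status part-time ✗ (requires full-time) → not eligible.
Transit Subsidy — status part-time ✓; benefits waiver on file ✓; dept Marketing ✗ → not eligible.
Identity Protection Plan — status part-time ✓; benefits waiver on file ✓; grade G2 ≥ G2 ✓ → eligible.
Life Insurance — benefits waiver on file ✓; grade G2 < G5 ✗ → not eligible.
Education Assistance — status part-time ✓; benefits waiver on file ✓; grade G2 ≥ G2 ✓; dept Marketing ✗ → not eligible.
Remote Work Stipend — status part-time ✗ (requires full-time or seasonal) → not eligible.

Identity Protection Plan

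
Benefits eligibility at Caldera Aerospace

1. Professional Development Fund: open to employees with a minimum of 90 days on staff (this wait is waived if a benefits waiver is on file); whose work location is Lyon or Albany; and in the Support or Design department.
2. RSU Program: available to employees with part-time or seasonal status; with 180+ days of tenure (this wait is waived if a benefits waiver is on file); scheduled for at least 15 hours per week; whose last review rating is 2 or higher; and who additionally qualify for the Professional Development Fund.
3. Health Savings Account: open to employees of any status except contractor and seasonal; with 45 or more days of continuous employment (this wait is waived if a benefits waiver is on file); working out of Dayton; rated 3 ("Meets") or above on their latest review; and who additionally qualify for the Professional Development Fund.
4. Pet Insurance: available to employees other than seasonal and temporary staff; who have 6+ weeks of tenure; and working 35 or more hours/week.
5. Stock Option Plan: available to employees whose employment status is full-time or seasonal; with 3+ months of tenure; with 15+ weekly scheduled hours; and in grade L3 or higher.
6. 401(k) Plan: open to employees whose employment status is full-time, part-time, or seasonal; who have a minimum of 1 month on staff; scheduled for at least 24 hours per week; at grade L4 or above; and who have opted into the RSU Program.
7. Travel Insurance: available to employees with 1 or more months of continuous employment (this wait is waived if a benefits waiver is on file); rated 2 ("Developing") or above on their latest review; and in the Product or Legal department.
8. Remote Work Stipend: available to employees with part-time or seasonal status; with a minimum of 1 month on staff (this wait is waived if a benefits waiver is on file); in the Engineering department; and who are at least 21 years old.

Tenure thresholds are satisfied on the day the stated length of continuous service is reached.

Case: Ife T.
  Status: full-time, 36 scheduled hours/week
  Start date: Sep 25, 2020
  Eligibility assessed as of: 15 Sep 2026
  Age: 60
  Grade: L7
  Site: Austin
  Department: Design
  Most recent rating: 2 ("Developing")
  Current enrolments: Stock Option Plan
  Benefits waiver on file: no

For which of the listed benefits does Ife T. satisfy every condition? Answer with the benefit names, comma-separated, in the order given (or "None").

Pet Insurance, Stock Option Plan

Service from Sep 25, 2020 to 15 Sep 2026: 2181 days.
Professional Development Fund — no waiver, service 2181 days ≥ 90 days ✓; site Austin ✗ (not Lyon or Albany) → not eligible.
RSU Program — status full-time ✗ (requires part-time or seasonal) → not eligible.
Health Savings Account — status full-time ✓ (not excluded); no waiver, service 2181 days ≥ 45 days ✓; site Austin ✗ (not Dayton) → not eligible.
Pet Insurance — status full-time ✓ (not excluded); service 2181 days ≥ 6 weeks (≈42 days) ✓; 36 hrs/wk ≥ 35 ✓ → eligible.
Stock Option Plan — status full-time ✓; service 2181 days ≥ 3 months (≈90 days) ✓; 36 hrs/wk ≥ 15 ✓; grade L7 ≥ L3 ✓ → eligible.
401(k) Plan — status full-time ✓; service 2181 days ≥ 1 month (≈30 days) ✓; 36 hrs/wk ≥ 24 ✓; grade L7 ≥ L4 ✓; not enrolled in RSU Program ✗ → not eligible.
Travel Insurance — no waiver, service 2181 days ≥ 1 month (≈30 days) ✓; rating 2 ≥ 2 ✓; dept Design ✗ → not eligible.
Remote Work Stipend — status full-time ✗ (requires part-time or seasonal) → not eligible.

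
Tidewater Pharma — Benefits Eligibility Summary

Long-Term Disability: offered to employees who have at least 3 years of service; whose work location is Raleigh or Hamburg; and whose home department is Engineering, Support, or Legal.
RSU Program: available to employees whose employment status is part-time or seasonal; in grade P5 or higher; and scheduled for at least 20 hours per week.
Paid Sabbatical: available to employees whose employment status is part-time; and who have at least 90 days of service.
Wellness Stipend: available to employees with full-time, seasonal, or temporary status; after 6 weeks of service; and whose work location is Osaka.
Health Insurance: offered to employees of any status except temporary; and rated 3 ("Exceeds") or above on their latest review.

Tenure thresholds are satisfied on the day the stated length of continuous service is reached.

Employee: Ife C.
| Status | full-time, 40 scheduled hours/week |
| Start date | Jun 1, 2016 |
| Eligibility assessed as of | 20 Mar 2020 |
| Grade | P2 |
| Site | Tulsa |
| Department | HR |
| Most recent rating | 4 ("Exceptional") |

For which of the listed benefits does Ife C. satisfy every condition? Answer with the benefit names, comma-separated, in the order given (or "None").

Service from Jun 1, 2016 to 20 Mar 2020: 1388 days.
Long-Term Disability — service 1388 days ≥ 3 years (≈1095 days) ✓; site Tulsa ✗ (not Raleigh or Hamburg) → not eligible.
RSU Program — status full-time ✗ (requires part-time or seasonal) → not eligible.
Paid Sabbatical — status full-time ✗ (requires part-time) → not eligible.
Wellness Stipend — status full-time ✓; service 1388 days ≥ 6 weeks (≈42 days) ✓; site Tulsa ✗ (not Osaka) → not eligible.
Health Insurance — status full-time ✓ (not excluded); rating 4 ≥ 3 ✓ → eligible.

Health Insurance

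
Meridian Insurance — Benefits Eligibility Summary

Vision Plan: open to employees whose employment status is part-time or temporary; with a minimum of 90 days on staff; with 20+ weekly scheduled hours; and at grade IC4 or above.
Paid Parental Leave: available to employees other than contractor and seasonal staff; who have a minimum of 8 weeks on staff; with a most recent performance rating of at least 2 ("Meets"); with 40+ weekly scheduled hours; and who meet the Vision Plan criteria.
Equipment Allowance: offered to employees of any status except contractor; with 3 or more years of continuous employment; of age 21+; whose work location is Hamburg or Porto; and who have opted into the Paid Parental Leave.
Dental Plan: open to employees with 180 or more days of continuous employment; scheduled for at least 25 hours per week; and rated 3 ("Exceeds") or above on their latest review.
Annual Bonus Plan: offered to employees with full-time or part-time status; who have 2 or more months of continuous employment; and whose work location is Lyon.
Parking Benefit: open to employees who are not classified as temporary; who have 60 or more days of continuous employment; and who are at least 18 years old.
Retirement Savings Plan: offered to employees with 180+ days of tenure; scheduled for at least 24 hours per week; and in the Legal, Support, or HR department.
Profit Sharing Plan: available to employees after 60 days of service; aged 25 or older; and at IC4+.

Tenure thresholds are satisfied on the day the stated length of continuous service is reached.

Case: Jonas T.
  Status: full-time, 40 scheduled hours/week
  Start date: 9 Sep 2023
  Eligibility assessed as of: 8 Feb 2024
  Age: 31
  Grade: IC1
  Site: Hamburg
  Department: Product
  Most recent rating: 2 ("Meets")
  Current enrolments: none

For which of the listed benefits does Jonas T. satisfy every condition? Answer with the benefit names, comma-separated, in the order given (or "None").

Parking Benefit

Service from 9 Sep 2023 to 8 Feb 2024: 152 days.
Vision Plan — status full-time ✗ (requires part-time or temporary) → not eligible.
Paid Parental Leave — status full-time ✓ (not excluded); service 152 days ≥ 8 weeks (≈56 days) ✓; rating 2 ≥ 2 ✓; 40 hrs/wk ≥ 40 ✓; not eligible for Vision Plan ✗ → not eligible.
Equipment Allowance — status full-time ✓ (not excluded); service 152 days < 3 years (≈1095 days) ✗ → not eligible.
Dental Plan — service 152 days < 180 days ✗ → not eligible.
Annual Bonus Plan — status full-time ✓; service 152 days ≥ 2 months (≈60 days) ✓; site Hamburg ✗ (not Lyon) → not eligible.
Parking Benefit — status full-time ✓ (not excluded); service 152 days ≥ 60 days ✓; age 31 ≥ 18 ✓ → eligible.
Retirement Savings Plan — service 152 days < 180 days ✗ → not eligible.
Profit Sharing Plan — service 152 days ≥ 60 days ✓; age 31 ≥ 25 ✓; grade IC1 < IC4 ✗ → not eligible.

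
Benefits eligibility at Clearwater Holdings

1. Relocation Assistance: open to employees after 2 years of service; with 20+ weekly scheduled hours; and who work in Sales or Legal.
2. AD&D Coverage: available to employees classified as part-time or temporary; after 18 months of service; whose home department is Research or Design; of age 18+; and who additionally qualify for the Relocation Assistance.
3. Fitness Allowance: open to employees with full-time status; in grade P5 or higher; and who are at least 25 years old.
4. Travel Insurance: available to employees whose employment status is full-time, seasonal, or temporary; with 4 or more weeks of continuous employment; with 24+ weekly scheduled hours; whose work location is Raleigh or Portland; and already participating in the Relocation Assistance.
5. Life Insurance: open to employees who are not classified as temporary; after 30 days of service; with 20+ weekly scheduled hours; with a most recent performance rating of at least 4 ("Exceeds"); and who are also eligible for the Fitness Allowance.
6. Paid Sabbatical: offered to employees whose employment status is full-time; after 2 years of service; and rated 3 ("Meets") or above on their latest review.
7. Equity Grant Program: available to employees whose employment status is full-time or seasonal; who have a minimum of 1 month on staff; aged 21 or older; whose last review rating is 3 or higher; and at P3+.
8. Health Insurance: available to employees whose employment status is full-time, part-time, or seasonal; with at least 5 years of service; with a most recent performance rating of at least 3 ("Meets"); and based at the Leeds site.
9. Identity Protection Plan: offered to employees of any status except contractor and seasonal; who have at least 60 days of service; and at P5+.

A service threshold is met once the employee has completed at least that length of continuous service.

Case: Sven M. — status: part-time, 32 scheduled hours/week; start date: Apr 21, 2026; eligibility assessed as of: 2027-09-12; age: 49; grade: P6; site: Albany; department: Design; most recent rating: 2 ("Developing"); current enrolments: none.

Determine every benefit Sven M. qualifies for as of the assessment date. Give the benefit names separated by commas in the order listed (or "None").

Identity Protection Plan

Service from Apr 21, 2026 to 2027-09-12: 509 days.
Relocation Assistance — service 509 days < 2 years (≈730 days) ✗ → not eligible.
AD&D Coverage — status part-time ✓; service 509 days < 18 months (≈540 days) ✗ → not eligible.
Fitness Allowance — status part-time ✗ (requires full-time) → not eligible.
Travel Insurance — status part-time ✗ (requires full-time, seasonal, or temporary) → not eligible.
Life Insurance — status part-time ✓ (not excluded); service 509 days ≥ 30 days ✓; 32 hrs/wk ≥ 20 ✓; rating 2 < 4 ✗ → not eligible.
Paid Sabbatical — status part-time ✗ (requires full-time) → not eligible.
Equity Grant Program — status part-time ✗ (requires full-time or seasonal) → not eligible.
Health Insurance — status part-time ✓; service 509 days < 5 years (≈1825 days) ✗ → not eligible.
Identity Protection Plan — status part-time ✓ (not excluded); service 509 days ≥ 60 days ✓; grade P6 ≥ P5 ✓ → eligible.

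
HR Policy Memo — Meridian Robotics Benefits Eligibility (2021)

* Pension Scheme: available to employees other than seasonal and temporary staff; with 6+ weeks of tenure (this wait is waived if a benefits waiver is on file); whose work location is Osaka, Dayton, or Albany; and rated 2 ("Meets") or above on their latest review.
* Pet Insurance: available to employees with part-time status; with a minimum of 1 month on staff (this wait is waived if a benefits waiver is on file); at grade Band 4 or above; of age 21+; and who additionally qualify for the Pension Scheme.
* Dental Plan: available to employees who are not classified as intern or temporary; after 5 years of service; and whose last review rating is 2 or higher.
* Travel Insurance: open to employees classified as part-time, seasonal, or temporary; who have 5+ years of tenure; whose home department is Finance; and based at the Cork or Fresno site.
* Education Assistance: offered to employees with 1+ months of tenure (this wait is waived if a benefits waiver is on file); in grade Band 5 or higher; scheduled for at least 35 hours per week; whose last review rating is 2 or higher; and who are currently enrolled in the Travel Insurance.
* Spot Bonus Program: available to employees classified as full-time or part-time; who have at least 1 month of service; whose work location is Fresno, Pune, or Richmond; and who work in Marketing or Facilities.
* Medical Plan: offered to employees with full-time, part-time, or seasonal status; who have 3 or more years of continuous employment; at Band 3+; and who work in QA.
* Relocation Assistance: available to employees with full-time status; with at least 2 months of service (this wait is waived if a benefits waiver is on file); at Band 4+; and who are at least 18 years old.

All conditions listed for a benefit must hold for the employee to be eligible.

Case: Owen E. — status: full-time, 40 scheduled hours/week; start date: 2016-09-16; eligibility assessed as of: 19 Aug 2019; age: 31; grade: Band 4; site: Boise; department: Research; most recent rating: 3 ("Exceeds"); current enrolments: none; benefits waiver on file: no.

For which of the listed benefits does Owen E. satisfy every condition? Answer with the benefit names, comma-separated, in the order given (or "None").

Service from 2016-09-16 to 19 Aug 2019: 1067 days.
Pension Scheme — status full-time ✓ (not excluded); no waiver, service 1067 days ≥ 6 weeks (≈42 days) ✓; site Boise ✗ (not Osaka, Dayton, or Albany) → not eligible.
Pet Insurance — status full-time ✗ (requires part-time) → not eligible.
Dental Plan — status full-time ✓ (not excluded); service 1067 days < 5 years (≈1825 days) ✗ → not eligible.
Travel Insurance — status full-time ✗ (requires part-time, seasonal, or temporary) → not eligible.
Education Assistance — no waiver, service 1067 days ≥ 1 month (≈30 days) ✓; grade Band 4 < Band 5 ✗ → not eligible.
Spot Bonus Program — status full-time ✓; service 1067 days ≥ 1 month (≈30 days) ✓; site Boise ✗ (not Fresno, Pune, or Richmond) → not eligible.
Medical Plan — status full-time ✓; service 1067 days < 3 years (≈1095 days) ✗ → not eligible.
Relocation Assistance — status full-time ✓; no waiver, service 1067 days ≥ 2 months (≈60 days) ✓; grade Band 4 ≥ Band 4 ✓; age 31 ≥ 18 ✓ → eligible.

Relocation Assistance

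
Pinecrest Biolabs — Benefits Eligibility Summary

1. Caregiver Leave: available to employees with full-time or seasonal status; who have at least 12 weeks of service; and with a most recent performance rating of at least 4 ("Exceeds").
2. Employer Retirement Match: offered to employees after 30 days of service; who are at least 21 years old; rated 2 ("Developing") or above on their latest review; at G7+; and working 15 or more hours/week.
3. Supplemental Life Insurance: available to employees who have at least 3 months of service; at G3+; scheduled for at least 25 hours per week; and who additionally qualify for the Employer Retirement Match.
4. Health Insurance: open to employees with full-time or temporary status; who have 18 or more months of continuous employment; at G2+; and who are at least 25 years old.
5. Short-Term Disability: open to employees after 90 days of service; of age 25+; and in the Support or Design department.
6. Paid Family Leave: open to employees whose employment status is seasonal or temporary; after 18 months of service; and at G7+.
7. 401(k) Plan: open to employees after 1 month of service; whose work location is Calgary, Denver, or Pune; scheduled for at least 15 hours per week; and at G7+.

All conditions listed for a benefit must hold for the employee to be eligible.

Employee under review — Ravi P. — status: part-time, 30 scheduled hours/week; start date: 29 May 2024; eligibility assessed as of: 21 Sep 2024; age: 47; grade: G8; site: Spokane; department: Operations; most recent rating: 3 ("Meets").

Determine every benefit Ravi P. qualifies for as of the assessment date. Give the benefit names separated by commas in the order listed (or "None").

Service from 29 May 2024 to 21 Sep 2024: 115 days.
Caregiver Leave — status part-time ✗ (requires full-time or seasonal) → not eligible.
Employer Retirement Match — service 115 days ≥ 30 days ✓; age 47 ≥ 21 ✓; rating 3 ≥ 2 ✓; grade G8 ≥ G7 ✓; 30 hrs/wk ≥ 15 ✓ → eligible.
Supplemental Life Insurance — service 115 days ≥ 3 months (≈90 days) ✓; grade G8 ≥ G3 ✓; 30 hrs/wk ≥ 25 ✓; eligible for Employer Retirement Match ✓ → eligible.
Health Insurance — status part-time ✗ (requires full-time or temporary) → not eligible.
Short-Term Disability — service 115 days ≥ 90 days ✓; age 47 ≥ 25 ✓; dept Operations ✗ → not eligible.
Paid Family Leave — status part-time ✗ (requires seasonal or temporary) → not eligible.
401(k) Plan — service 115 days ≥ 1 month (≈30 days) ✓; site Spokane ✗ (not Calgary, Denver, or Pune) → not eligible.

Employer Retirement Match, Supplemental Life Insurance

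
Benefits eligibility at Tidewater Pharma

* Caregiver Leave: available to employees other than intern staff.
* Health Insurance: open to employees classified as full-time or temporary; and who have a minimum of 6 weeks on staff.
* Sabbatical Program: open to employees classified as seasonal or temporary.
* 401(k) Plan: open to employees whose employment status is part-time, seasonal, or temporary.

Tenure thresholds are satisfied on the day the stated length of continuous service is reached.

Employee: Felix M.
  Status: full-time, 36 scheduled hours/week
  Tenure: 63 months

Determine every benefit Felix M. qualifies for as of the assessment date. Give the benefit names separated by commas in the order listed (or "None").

Caregiver Leave — status full-time ✓ (not excluded) → eligible.
Health Insurance — status full-time ✓; service 63 months ≥ 6 weeks (≈42 days) ✓ → eligible.
Sabbatical Program — status full-time ✗ (requires seasonal or temporary) → not eligible.
401(k) Plan — status full-time ✗ (requires part-time, seasonal, or temporary) → not eligible.

Caregiver Leave, Health Insurance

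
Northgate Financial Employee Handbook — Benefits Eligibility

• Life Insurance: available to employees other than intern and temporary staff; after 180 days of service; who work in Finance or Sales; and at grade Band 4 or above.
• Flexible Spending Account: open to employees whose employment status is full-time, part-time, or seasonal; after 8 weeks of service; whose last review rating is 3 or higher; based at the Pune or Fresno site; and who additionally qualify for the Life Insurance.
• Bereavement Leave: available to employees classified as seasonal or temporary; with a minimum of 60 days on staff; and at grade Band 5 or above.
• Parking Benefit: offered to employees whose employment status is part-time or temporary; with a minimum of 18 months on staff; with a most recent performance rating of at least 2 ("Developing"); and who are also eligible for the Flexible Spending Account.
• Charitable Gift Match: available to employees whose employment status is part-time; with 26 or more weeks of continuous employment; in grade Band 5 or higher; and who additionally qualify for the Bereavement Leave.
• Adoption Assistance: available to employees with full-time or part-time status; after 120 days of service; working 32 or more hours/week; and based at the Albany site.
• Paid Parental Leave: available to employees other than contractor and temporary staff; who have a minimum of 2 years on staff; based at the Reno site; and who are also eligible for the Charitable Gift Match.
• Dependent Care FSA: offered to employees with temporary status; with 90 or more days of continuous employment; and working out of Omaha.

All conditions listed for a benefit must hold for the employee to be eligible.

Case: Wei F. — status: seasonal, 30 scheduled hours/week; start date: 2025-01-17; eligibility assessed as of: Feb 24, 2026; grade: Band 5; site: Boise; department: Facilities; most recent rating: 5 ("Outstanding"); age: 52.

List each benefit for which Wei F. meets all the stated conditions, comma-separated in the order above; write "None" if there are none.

Bereavement Leave

Service from 2025-01-17 to Feb 24, 2026: 403 days.
Life Insurance — status seasonal ✓ (not excluded); service 403 days ≥ 180 days ✓; dept Facilities ✗ → not eligible.
Flexible Spending Account — status seasonal ✓; service 403 days ≥ 8 weeks (≈56 days) ✓; rating 5 ≥ 3 ✓; site Boise ✗ (not Pune or Fresno) → not eligible.
Bereavement Leave — status seasonal ✓; service 403 days ≥ 60 days ✓; grade Band 5 ≥ Band 5 ✓ → eligible.
Parking Benefit — status seasonal ✗ (requires part-time or temporary) → not eligible.
Charitable Gift Match — status seasonal ✗ (requires part-time) → not eligible.
Adoption Assistance — status seasonal ✗ (requires full-time or part-time) → not eligible.
Paid Parental Leave — status seasonal ✓ (not excluded); service 403 days < 2 years (≈730 days) ✗ → not eligible.
Dependent Care FSA — status seasonal ✗ (requires temporary) → not eligible.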